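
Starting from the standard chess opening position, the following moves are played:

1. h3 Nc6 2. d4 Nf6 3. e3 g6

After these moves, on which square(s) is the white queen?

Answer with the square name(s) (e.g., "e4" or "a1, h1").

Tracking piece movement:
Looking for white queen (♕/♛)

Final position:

  a b c d e f g h
  ─────────────────
8│♜ · ♝ ♛ ♚ ♝ · ♜│8
7│♟ ♟ ♟ ♟ ♟ ♟ · ♟│7
6│· · ♞ · · ♞ ♟ ·│6
5│· · · · · · · ·│5
4│· · · ♙ · · · ·│4
3│· · · · ♙ · · ♙│3
2│♙ ♙ ♙ · · ♙ ♙ ·│2
1│♖ ♘ ♗ ♕ ♔ ♗ ♘ ♖│1
  ─────────────────
  a b c d e f g h


d1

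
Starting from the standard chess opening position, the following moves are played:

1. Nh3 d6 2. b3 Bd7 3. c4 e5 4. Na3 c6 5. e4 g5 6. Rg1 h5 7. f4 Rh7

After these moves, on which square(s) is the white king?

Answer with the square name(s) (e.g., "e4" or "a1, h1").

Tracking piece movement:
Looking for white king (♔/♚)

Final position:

  a b c d e f g h
  ─────────────────
8│♜ ♞ · ♛ ♚ ♝ ♞ ·│8
7│♟ ♟ · ♝ · ♟ · ♜│7
6│· · ♟ ♟ · · · ·│6
5│· · · · ♟ · ♟ ♟│5
4│· · ♙ · ♙ ♙ · ·│4
3│♘ ♙ · · · · · ♘│3
2│♙ · · ♙ · · ♙ ♙│2
1│♖ · ♗ ♕ ♔ ♗ ♖ ·│1
  ─────────────────
  a b c d e f g h


e1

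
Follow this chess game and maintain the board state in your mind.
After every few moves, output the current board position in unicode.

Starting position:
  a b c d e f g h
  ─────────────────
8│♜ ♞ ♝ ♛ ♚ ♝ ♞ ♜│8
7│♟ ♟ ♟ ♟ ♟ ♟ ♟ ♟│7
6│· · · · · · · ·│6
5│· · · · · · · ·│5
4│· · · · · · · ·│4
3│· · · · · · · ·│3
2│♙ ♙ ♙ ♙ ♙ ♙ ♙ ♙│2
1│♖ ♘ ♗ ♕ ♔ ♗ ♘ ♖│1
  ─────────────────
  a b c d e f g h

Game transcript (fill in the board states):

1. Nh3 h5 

  a b c d e f g h
  ─────────────────
8│♜ ♞ ♝ ♛ ♚ ♝ ♞ ♜│8
7│♟ ♟ ♟ ♟ ♟ ♟ ♟ ·│7
6│· · · · · · · ·│6
5│· · · · · · · ♟│5
4│· · · · · · · ·│4
3│· · · · · · · ♘│3
2│♙ ♙ ♙ ♙ ♙ ♙ ♙ ♙│2
1│♖ ♘ ♗ ♕ ♔ ♗ · ♖│1
  ─────────────────
  a b c d e f g h

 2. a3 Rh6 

  a b c d e f g h
  ─────────────────
8│♜ ♞ ♝ ♛ ♚ ♝ ♞ ·│8
7│♟ ♟ ♟ ♟ ♟ ♟ ♟ ·│7
6│· · · · · · · ♜│6
5│· · · · · · · ♟│5
4│· · · · · · · ·│4
3│♙ · · · · · · ♘│3
2│· ♙ ♙ ♙ ♙ ♙ ♙ ♙│2
1│♖ ♘ ♗ ♕ ♔ ♗ · ♖│1
  ─────────────────
  a b c d e f g h

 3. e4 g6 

  a b c d e f g h
  ─────────────────
8│♜ ♞ ♝ ♛ ♚ ♝ ♞ ·│8
7│♟ ♟ ♟ ♟ ♟ ♟ · ·│7
6│· · · · · · ♟ ♜│6
5│· · · · · · · ♟│5
4│· · · · ♙ · · ·│4
3│♙ · · · · · · ♘│3
2│· ♙ ♙ ♙ · ♙ ♙ ♙│2
1│♖ ♘ ♗ ♕ ♔ ♗ · ♖│1
  ─────────────────
  a b c d e f g h

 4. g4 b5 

  a b c d e f g h
  ─────────────────
8│♜ ♞ ♝ ♛ ♚ ♝ ♞ ·│8
7│♟ · ♟ ♟ ♟ ♟ · ·│7
6│· · · · · · ♟ ♜│6
5│· ♟ · · · · · ♟│5
4│· · · · ♙ · ♙ ·│4
3│♙ · · · · · · ♘│3
2│· ♙ ♙ ♙ · ♙ · ♙│2
1│♖ ♘ ♗ ♕ ♔ ♗ · ♖│1
  ─────────────────
  a b c d e f g h



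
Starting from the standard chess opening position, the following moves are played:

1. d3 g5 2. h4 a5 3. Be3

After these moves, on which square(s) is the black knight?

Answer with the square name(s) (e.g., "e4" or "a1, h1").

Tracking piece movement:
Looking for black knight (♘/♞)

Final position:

  a b c d e f g h
  ─────────────────
8│♜ ♞ ♝ ♛ ♚ ♝ ♞ ♜│8
7│· ♟ ♟ ♟ ♟ ♟ · ♟│7
6│· · · · · · · ·│6
5│♟ · · · · · ♟ ·│5
4│· · · · · · · ♙│4
3│· · · ♙ ♗ · · ·│3
2│♙ ♙ ♙ · ♙ ♙ ♙ ·│2
1│♖ ♘ · ♕ ♔ ♗ ♘ ♖│1
  ─────────────────
  a b c d e f g h


b8, g8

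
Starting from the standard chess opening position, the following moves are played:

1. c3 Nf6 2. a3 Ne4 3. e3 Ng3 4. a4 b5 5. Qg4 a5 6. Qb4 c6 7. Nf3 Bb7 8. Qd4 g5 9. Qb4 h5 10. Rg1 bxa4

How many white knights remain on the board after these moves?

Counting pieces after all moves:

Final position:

  a b c d e f g h
  ─────────────────
8│♜ ♞ · ♛ ♚ ♝ · ♜│8
7│· ♝ · ♟ ♟ ♟ · ·│7
6│· · ♟ · · · · ·│6
5│♟ · · · · · ♟ ♟│5
4│♟ ♕ · · · · · ·│4
3│· · ♙ · ♙ ♘ ♞ ·│3
2│· ♙ · ♙ · ♙ ♙ ♙│2
1│♖ ♘ ♗ · ♔ ♗ ♖ ·│1
  ─────────────────
  a b c d e f g h


2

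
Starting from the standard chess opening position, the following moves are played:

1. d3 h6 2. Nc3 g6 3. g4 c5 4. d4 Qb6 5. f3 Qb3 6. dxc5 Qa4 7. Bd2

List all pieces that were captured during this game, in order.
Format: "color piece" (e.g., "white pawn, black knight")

Tracking captures:
  dxc5: captured black pawn

black pawn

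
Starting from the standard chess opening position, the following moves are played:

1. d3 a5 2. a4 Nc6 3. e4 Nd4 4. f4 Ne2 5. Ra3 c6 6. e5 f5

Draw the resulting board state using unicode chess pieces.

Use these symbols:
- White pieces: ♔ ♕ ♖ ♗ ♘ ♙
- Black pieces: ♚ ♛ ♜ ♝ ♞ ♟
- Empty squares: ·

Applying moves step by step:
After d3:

♜ ♞ ♝ ♛ ♚ ♝ ♞ ♜
♟ ♟ ♟ ♟ ♟ ♟ ♟ ♟
· · · · · · · ·
· · · · · · · ·
· · · · · · · ·
· · · ♙ · · · ·
♙ ♙ ♙ · ♙ ♙ ♙ ♙
♖ ♘ ♗ ♕ ♔ ♗ ♘ ♖


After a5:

♜ ♞ ♝ ♛ ♚ ♝ ♞ ♜
· ♟ ♟ ♟ ♟ ♟ ♟ ♟
· · · · · · · ·
♟ · · · · · · ·
· · · · · · · ·
· · · ♙ · · · ·
♙ ♙ ♙ · ♙ ♙ ♙ ♙
♖ ♘ ♗ ♕ ♔ ♗ ♘ ♖


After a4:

♜ ♞ ♝ ♛ ♚ ♝ ♞ ♜
· ♟ ♟ ♟ ♟ ♟ ♟ ♟
· · · · · · · ·
♟ · · · · · · ·
♙ · · · · · · ·
· · · ♙ · · · ·
· ♙ ♙ · ♙ ♙ ♙ ♙
♖ ♘ ♗ ♕ ♔ ♗ ♘ ♖


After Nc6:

♜ · ♝ ♛ ♚ ♝ ♞ ♜
· ♟ ♟ ♟ ♟ ♟ ♟ ♟
· · ♞ · · · · ·
♟ · · · · · · ·
♙ · · · · · · ·
· · · ♙ · · · ·
· ♙ ♙ · ♙ ♙ ♙ ♙
♖ ♘ ♗ ♕ ♔ ♗ ♘ ♖


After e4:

♜ · ♝ ♛ ♚ ♝ ♞ ♜
· ♟ ♟ ♟ ♟ ♟ ♟ ♟
· · ♞ · · · · ·
♟ · · · · · · ·
♙ · · · ♙ · · ·
· · · ♙ · · · ·
· ♙ ♙ · · ♙ ♙ ♙
♖ ♘ ♗ ♕ ♔ ♗ ♘ ♖


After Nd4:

♜ · ♝ ♛ ♚ ♝ ♞ ♜
· ♟ ♟ ♟ ♟ ♟ ♟ ♟
· · · · · · · ·
♟ · · · · · · ·
♙ · · ♞ ♙ · · ·
· · · ♙ · · · ·
· ♙ ♙ · · ♙ ♙ ♙
♖ ♘ ♗ ♕ ♔ ♗ ♘ ♖


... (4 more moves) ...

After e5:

♜ · ♝ ♛ ♚ ♝ ♞ ♜
· ♟ · ♟ ♟ ♟ ♟ ♟
· · ♟ · · · · ·
♟ · · · ♙ · · ·
♙ · · · · ♙ · ·
♖ · · ♙ · · · ·
· ♙ ♙ · ♞ · ♙ ♙
· ♘ ♗ ♕ ♔ ♗ ♘ ♖


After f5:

♜ · ♝ ♛ ♚ ♝ ♞ ♜
· ♟ · ♟ ♟ · ♟ ♟
· · ♟ · · · · ·
♟ · · · ♙ ♟ · ·
♙ · · · · ♙ · ·
♖ · · ♙ · · · ·
· ♙ ♙ · ♞ · ♙ ♙
· ♘ ♗ ♕ ♔ ♗ ♘ ♖



  a b c d e f g h
  ─────────────────
8│♜ · ♝ ♛ ♚ ♝ ♞ ♜│8
7│· ♟ · ♟ ♟ · ♟ ♟│7
6│· · ♟ · · · · ·│6
5│♟ · · · ♙ ♟ · ·│5
4│♙ · · · · ♙ · ·│4
3│♖ · · ♙ · · · ·│3
2│· ♙ ♙ · ♞ · ♙ ♙│2
1│· ♘ ♗ ♕ ♔ ♗ ♘ ♖│1
  ─────────────────
  a b c d e f g h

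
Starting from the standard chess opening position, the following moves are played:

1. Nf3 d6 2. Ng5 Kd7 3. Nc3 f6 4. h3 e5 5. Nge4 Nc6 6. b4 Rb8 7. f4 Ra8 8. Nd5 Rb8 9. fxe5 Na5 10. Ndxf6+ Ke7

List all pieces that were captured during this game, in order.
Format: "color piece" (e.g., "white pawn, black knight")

Tracking captures:
  fxe5: captured black pawn
  Ndxf6+: captured black pawn

black pawn, black pawn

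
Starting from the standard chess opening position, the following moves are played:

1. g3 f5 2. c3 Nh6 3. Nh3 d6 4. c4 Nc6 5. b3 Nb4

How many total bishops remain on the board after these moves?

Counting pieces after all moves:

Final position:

  a b c d e f g h
  ─────────────────
8│♜ · ♝ ♛ ♚ ♝ · ♜│8
7│♟ ♟ ♟ · ♟ · ♟ ♟│7
6│· · · ♟ · · · ♞│6
5│· · · · · ♟ · ·│5
4│· ♞ ♙ · · · · ·│4
3│· ♙ · · · · ♙ ♘│3
2│♙ · · ♙ ♙ ♙ · ♙│2
1│♖ ♘ ♗ ♕ ♔ ♗ · ♖│1
  ─────────────────
  a b c d e f g h


4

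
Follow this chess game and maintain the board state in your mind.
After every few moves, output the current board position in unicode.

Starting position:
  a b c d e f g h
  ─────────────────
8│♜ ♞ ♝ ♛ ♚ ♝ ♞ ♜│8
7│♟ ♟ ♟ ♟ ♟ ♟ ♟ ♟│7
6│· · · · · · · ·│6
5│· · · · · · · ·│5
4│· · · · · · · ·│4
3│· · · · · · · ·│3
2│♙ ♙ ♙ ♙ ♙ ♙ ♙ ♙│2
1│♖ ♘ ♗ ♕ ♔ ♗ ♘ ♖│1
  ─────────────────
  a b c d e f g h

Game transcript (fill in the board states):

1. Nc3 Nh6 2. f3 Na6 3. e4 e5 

  a b c d e f g h
  ─────────────────
8│♜ · ♝ ♛ ♚ ♝ · ♜│8
7│♟ ♟ ♟ ♟ · ♟ ♟ ♟│7
6│♞ · · · · · · ♞│6
5│· · · · ♟ · · ·│5
4│· · · · ♙ · · ·│4
3│· · ♘ · · ♙ · ·│3
2│♙ ♙ ♙ ♙ · · ♙ ♙│2
1│♖ · ♗ ♕ ♔ ♗ ♘ ♖│1
  ─────────────────
  a b c d e f g h

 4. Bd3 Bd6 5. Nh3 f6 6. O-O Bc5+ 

  a b c d e f g h
  ─────────────────
8│♜ · ♝ ♛ ♚ · · ♜│8
7│♟ ♟ ♟ ♟ · · ♟ ♟│7
6│♞ · · · · ♟ · ♞│6
5│· · ♝ · ♟ · · ·│5
4│· · · · ♙ · · ·│4
3│· · ♘ ♗ · ♙ · ♘│3
2│♙ ♙ ♙ ♙ · · ♙ ♙│2
1│♖ · ♗ ♕ · ♖ ♔ ·│1
  ─────────────────
  a b c d e f g h

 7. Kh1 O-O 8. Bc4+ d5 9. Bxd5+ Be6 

  a b c d e f g h
  ─────────────────
8│♜ · · ♛ · ♜ ♚ ·│8
7│♟ ♟ ♟ · · · ♟ ♟│7
6│♞ · · · ♝ ♟ · ♞│6
5│· · ♝ ♗ ♟ · · ·│5
4│· · · · ♙ · · ·│4
3│· · ♘ · · ♙ · ♘│3
2│♙ ♙ ♙ ♙ · · ♙ ♙│2
1│♖ · ♗ ♕ · ♖ · ♔│1
  ─────────────────
  a b c d e f g h

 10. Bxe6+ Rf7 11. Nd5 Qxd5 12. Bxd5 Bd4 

  a b c d e f g h
  ─────────────────
8│♜ · · · · · ♚ ·│8
7│♟ ♟ ♟ · · ♜ ♟ ♟│7
6│♞ · · · · ♟ · ♞│6
5│· · · ♗ ♟ · · ·│5
4│· · · ♝ ♙ · · ·│4
3│· · · · · ♙ · ♘│3
2│♙ ♙ ♙ ♙ · · ♙ ♙│2
1│♖ · ♗ ♕ · ♖ · ♔│1
  ─────────────────
  a b c d e f g h

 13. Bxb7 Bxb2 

  a b c d e f g h
  ─────────────────
8│♜ · · · · · ♚ ·│8
7│♟ ♗ ♟ · · ♜ ♟ ♟│7
6│♞ · · · · ♟ · ♞│6
5│· · · · ♟ · · ·│5
4│· · · · ♙ · · ·│4
3│· · · · · ♙ · ♘│3
2│♙ ♝ ♙ ♙ · · ♙ ♙│2
1│♖ · ♗ ♕ · ♖ · ♔│1
  ─────────────────
  a b c d e f g h


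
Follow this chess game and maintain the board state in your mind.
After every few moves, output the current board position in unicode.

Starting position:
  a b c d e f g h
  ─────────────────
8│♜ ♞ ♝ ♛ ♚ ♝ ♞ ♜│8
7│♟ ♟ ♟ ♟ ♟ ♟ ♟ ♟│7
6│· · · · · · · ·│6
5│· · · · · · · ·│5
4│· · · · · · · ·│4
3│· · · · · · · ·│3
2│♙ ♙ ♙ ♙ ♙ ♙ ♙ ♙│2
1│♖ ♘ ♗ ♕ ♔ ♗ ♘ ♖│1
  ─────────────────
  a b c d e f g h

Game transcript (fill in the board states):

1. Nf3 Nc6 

  a b c d e f g h
  ─────────────────
8│♜ · ♝ ♛ ♚ ♝ ♞ ♜│8
7│♟ ♟ ♟ ♟ ♟ ♟ ♟ ♟│7
6│· · ♞ · · · · ·│6
5│· · · · · · · ·│5
4│· · · · · · · ·│4
3│· · · · · ♘ · ·│3
2│♙ ♙ ♙ ♙ ♙ ♙ ♙ ♙│2
1│♖ ♘ ♗ ♕ ♔ ♗ · ♖│1
  ─────────────────
  a b c d e f g h

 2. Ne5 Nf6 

  a b c d e f g h
  ─────────────────
8│♜ · ♝ ♛ ♚ ♝ · ♜│8
7│♟ ♟ ♟ ♟ ♟ ♟ ♟ ♟│7
6│· · ♞ · · ♞ · ·│6
5│· · · · ♘ · · ·│5
4│· · · · · · · ·│4
3│· · · · · · · ·│3
2│♙ ♙ ♙ ♙ ♙ ♙ ♙ ♙│2
1│♖ ♘ ♗ ♕ ♔ ♗ · ♖│1
  ─────────────────
  a b c d e f g h

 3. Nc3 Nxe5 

  a b c d e f g h
  ─────────────────
8│♜ · ♝ ♛ ♚ ♝ · ♜│8
7│♟ ♟ ♟ ♟ ♟ ♟ ♟ ♟│7
6│· · · · · ♞ · ·│6
5│· · · · ♞ · · ·│5
4│· · · · · · · ·│4
3│· · ♘ · · · · ·│3
2│♙ ♙ ♙ ♙ ♙ ♙ ♙ ♙│2
1│♖ · ♗ ♕ ♔ ♗ · ♖│1
  ─────────────────
  a b c d e f g h



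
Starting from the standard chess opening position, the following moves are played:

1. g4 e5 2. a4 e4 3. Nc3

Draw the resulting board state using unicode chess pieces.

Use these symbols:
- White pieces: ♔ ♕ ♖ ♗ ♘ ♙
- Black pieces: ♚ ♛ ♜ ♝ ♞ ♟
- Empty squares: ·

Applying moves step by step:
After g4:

♜ ♞ ♝ ♛ ♚ ♝ ♞ ♜
♟ ♟ ♟ ♟ ♟ ♟ ♟ ♟
· · · · · · · ·
· · · · · · · ·
· · · · · · ♙ ·
· · · · · · · ·
♙ ♙ ♙ ♙ ♙ ♙ · ♙
♖ ♘ ♗ ♕ ♔ ♗ ♘ ♖


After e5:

♜ ♞ ♝ ♛ ♚ ♝ ♞ ♜
♟ ♟ ♟ ♟ · ♟ ♟ ♟
· · · · · · · ·
· · · · ♟ · · ·
· · · · · · ♙ ·
· · · · · · · ·
♙ ♙ ♙ ♙ ♙ ♙ · ♙
♖ ♘ ♗ ♕ ♔ ♗ ♘ ♖


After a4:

♜ ♞ ♝ ♛ ♚ ♝ ♞ ♜
♟ ♟ ♟ ♟ · ♟ ♟ ♟
· · · · · · · ·
· · · · ♟ · · ·
♙ · · · · · ♙ ·
· · · · · · · ·
· ♙ ♙ ♙ ♙ ♙ · ♙
♖ ♘ ♗ ♕ ♔ ♗ ♘ ♖


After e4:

♜ ♞ ♝ ♛ ♚ ♝ ♞ ♜
♟ ♟ ♟ ♟ · ♟ ♟ ♟
· · · · · · · ·
· · · · · · · ·
♙ · · · ♟ · ♙ ·
· · · · · · · ·
· ♙ ♙ ♙ ♙ ♙ · ♙
♖ ♘ ♗ ♕ ♔ ♗ ♘ ♖


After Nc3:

♜ ♞ ♝ ♛ ♚ ♝ ♞ ♜
♟ ♟ ♟ ♟ · ♟ ♟ ♟
· · · · · · · ·
· · · · · · · ·
♙ · · · ♟ · ♙ ·
· · ♘ · · · · ·
· ♙ ♙ ♙ ♙ ♙ · ♙
♖ · ♗ ♕ ♔ ♗ ♘ ♖



  a b c d e f g h
  ─────────────────
8│♜ ♞ ♝ ♛ ♚ ♝ ♞ ♜│8
7│♟ ♟ ♟ ♟ · ♟ ♟ ♟│7
6│· · · · · · · ·│6
5│· · · · · · · ·│5
4│♙ · · · ♟ · ♙ ·│4
3│· · ♘ · · · · ·│3
2│· ♙ ♙ ♙ ♙ ♙ · ♙│2
1│♖ · ♗ ♕ ♔ ♗ ♘ ♖│1
  ─────────────────
  a b c d e f g h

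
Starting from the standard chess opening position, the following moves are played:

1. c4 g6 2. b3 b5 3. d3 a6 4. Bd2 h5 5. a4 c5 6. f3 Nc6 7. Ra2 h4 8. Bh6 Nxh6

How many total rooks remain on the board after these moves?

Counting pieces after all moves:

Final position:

  a b c d e f g h
  ─────────────────
8│♜ · ♝ ♛ ♚ ♝ · ♜│8
7│· · · ♟ ♟ ♟ · ·│7
6│♟ · ♞ · · · ♟ ♞│6
5│· ♟ ♟ · · · · ·│5
4│♙ · ♙ · · · · ♟│4
3│· ♙ · ♙ · ♙ · ·│3
2│♖ · · · ♙ · ♙ ♙│2
1│· ♘ · ♕ ♔ ♗ ♘ ♖│1
  ─────────────────
  a b c d e f g h


4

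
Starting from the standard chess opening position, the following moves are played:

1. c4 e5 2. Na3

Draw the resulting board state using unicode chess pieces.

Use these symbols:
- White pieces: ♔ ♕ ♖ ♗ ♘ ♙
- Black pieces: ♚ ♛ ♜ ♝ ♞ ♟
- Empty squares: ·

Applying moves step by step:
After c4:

♜ ♞ ♝ ♛ ♚ ♝ ♞ ♜
♟ ♟ ♟ ♟ ♟ ♟ ♟ ♟
· · · · · · · ·
· · · · · · · ·
· · ♙ · · · · ·
· · · · · · · ·
♙ ♙ · ♙ ♙ ♙ ♙ ♙
♖ ♘ ♗ ♕ ♔ ♗ ♘ ♖


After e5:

♜ ♞ ♝ ♛ ♚ ♝ ♞ ♜
♟ ♟ ♟ ♟ · ♟ ♟ ♟
· · · · · · · ·
· · · · ♟ · · ·
· · ♙ · · · · ·
· · · · · · · ·
♙ ♙ · ♙ ♙ ♙ ♙ ♙
♖ ♘ ♗ ♕ ♔ ♗ ♘ ♖


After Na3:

♜ ♞ ♝ ♛ ♚ ♝ ♞ ♜
♟ ♟ ♟ ♟ · ♟ ♟ ♟
· · · · · · · ·
· · · · ♟ · · ·
· · ♙ · · · · ·
♘ · · · · · · ·
♙ ♙ · ♙ ♙ ♙ ♙ ♙
♖ · ♗ ♕ ♔ ♗ ♘ ♖



  a b c d e f g h
  ─────────────────
8│♜ ♞ ♝ ♛ ♚ ♝ ♞ ♜│8
7│♟ ♟ ♟ ♟ · ♟ ♟ ♟│7
6│· · · · · · · ·│6
5│· · · · ♟ · · ·│5
4│· · ♙ · · · · ·│4
3│♘ · · · · · · ·│3
2│♙ ♙ · ♙ ♙ ♙ ♙ ♙│2
1│♖ · ♗ ♕ ♔ ♗ ♘ ♖│1
  ─────────────────
  a b c d e f g h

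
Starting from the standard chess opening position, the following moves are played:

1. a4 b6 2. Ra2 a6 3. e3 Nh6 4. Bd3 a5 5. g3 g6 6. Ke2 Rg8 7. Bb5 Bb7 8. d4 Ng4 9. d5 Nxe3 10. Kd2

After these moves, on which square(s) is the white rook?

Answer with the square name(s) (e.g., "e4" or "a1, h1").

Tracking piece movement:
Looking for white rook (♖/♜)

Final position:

  a b c d e f g h
  ─────────────────
8│♜ ♞ · ♛ ♚ ♝ ♜ ·│8
7│· ♝ ♟ ♟ ♟ ♟ · ♟│7
6│· ♟ · · · · ♟ ·│6
5│♟ ♗ · ♙ · · · ·│5
4│♙ · · · · · · ·│4
3│· · · · ♞ · ♙ ·│3
2│♖ ♙ ♙ ♔ · ♙ · ♙│2
1│· ♘ ♗ ♕ · · ♘ ♖│1
  ─────────────────
  a b c d e f g h


a2, h1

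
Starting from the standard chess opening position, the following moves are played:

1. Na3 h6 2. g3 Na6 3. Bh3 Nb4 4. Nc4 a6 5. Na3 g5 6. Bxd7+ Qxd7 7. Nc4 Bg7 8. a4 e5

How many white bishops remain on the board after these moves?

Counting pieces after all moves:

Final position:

  a b c d e f g h
  ─────────────────
8│♜ · ♝ · ♚ · ♞ ♜│8
7│· ♟ ♟ ♛ · ♟ ♝ ·│7
6│♟ · · · · · · ♟│6
5│· · · · ♟ · ♟ ·│5
4│♙ ♞ ♘ · · · · ·│4
3│· · · · · · ♙ ·│3
2│· ♙ ♙ ♙ ♙ ♙ · ♙│2
1│♖ · ♗ ♕ ♔ · ♘ ♖│1
  ─────────────────
  a b c d e f g h


1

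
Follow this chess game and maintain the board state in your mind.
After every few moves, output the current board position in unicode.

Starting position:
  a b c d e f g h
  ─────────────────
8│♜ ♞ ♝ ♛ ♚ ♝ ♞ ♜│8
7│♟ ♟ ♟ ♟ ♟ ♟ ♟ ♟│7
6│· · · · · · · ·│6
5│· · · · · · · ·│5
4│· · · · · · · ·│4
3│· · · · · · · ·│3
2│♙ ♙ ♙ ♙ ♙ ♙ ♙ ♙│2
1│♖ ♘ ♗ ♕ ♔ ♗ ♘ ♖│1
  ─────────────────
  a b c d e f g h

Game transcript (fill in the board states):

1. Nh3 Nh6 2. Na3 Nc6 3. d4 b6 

  a b c d e f g h
  ─────────────────
8│♜ · ♝ ♛ ♚ ♝ · ♜│8
7│♟ · ♟ ♟ ♟ ♟ ♟ ♟│7
6│· ♟ ♞ · · · · ♞│6
5│· · · · · · · ·│5
4│· · · ♙ · · · ·│4
3│♘ · · · · · · ♘│3
2│♙ ♙ ♙ · ♙ ♙ ♙ ♙│2
1│♖ · ♗ ♕ ♔ ♗ · ♖│1
  ─────────────────
  a b c d e f g h

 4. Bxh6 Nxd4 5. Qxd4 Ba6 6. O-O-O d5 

  a b c d e f g h
  ─────────────────
8│♜ · · ♛ ♚ ♝ · ♜│8
7│♟ · ♟ · ♟ ♟ ♟ ♟│7
6│♝ ♟ · · · · · ♗│6
5│· · · ♟ · · · ·│5
4│· · · ♕ · · · ·│4
3│♘ · · · · · · ♘│3
2│♙ ♙ ♙ · ♙ ♙ ♙ ♙│2
1│· · ♔ ♖ · ♗ · ♖│1
  ─────────────────
  a b c d e f g h

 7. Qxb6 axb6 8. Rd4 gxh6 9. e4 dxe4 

  a b c d e f g h
  ─────────────────
8│♜ · · ♛ ♚ ♝ · ♜│8
7│· · ♟ · ♟ ♟ · ♟│7
6│♝ ♟ · · · · · ♟│6
5│· · · · · · · ·│5
4│· · · ♖ ♟ · · ·│4
3│♘ · · · · · · ♘│3
2│♙ ♙ ♙ · · ♙ ♙ ♙│2
1│· · ♔ · · ♗ · ♖│1
  ─────────────────
  a b c d e f g h

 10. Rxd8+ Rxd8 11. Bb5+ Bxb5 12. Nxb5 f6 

  a b c d e f g h
  ─────────────────
8│· · · ♜ ♚ ♝ · ♜│8
7│· · ♟ · ♟ · · ♟│7
6│· ♟ · · · ♟ · ♟│6
5│· ♘ · · · · · ·│5
4│· · · · ♟ · · ·│4
3│· · · · · · · ♘│3
2│♙ ♙ ♙ · · ♙ ♙ ♙│2
1│· · ♔ · · · · ♖│1
  ─────────────────
  a b c d e f g h

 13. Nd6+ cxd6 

  a b c d e f g h
  ─────────────────
8│· · · ♜ ♚ ♝ · ♜│8
7│· · · · ♟ · · ♟│7
6│· ♟ · ♟ · ♟ · ♟│6
5│· · · · · · · ·│5
4│· · · · ♟ · · ·│4
3│· · · · · · · ♘│3
2│♙ ♙ ♙ · · ♙ ♙ ♙│2
1│· · ♔ · · · · ♖│1
  ─────────────────
  a b c d e f g h


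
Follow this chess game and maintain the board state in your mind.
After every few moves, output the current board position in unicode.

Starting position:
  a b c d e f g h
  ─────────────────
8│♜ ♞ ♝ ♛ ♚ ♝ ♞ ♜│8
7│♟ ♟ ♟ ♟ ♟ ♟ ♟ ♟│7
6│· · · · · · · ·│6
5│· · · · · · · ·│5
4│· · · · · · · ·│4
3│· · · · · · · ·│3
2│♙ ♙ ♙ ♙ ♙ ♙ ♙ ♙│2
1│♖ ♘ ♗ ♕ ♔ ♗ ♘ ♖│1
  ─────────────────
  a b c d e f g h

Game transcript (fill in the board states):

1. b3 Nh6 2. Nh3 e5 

  a b c d e f g h
  ─────────────────
8│♜ ♞ ♝ ♛ ♚ ♝ · ♜│8
7│♟ ♟ ♟ ♟ · ♟ ♟ ♟│7
6│· · · · · · · ♞│6
5│· · · · ♟ · · ·│5
4│· · · · · · · ·│4
3│· ♙ · · · · · ♘│3
2│♙ · ♙ ♙ ♙ ♙ ♙ ♙│2
1│♖ ♘ ♗ ♕ ♔ ♗ · ♖│1
  ─────────────────
  a b c d e f g h

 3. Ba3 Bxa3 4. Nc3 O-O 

  a b c d e f g h
  ─────────────────
8│♜ ♞ ♝ ♛ · ♜ ♚ ·│8
7│♟ ♟ ♟ ♟ · ♟ ♟ ♟│7
6│· · · · · · · ♞│6
5│· · · · ♟ · · ·│5
4│· · · · · · · ·│4
3│♝ ♙ ♘ · · · · ♘│3
2│♙ · ♙ ♙ ♙ ♙ ♙ ♙│2
1│♖ · · ♕ ♔ ♗ · ♖│1
  ─────────────────
  a b c d e f g h

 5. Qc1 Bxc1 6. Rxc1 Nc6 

  a b c d e f g h
  ─────────────────
8│♜ · ♝ ♛ · ♜ ♚ ·│8
7│♟ ♟ ♟ ♟ · ♟ ♟ ♟│7
6│· · ♞ · · · · ♞│6
5│· · · · ♟ · · ·│5
4│· · · · · · · ·│4
3│· ♙ ♘ · · · · ♘│3
2│♙ · ♙ ♙ ♙ ♙ ♙ ♙│2
1│· · ♖ · ♔ ♗ · ♖│1
  ─────────────────
  a b c d e f g h



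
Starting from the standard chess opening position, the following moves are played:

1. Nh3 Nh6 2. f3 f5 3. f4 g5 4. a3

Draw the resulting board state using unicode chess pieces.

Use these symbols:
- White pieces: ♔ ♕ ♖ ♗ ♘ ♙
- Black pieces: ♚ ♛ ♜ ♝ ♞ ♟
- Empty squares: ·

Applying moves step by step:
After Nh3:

♜ ♞ ♝ ♛ ♚ ♝ ♞ ♜
♟ ♟ ♟ ♟ ♟ ♟ ♟ ♟
· · · · · · · ·
· · · · · · · ·
· · · · · · · ·
· · · · · · · ♘
♙ ♙ ♙ ♙ ♙ ♙ ♙ ♙
♖ ♘ ♗ ♕ ♔ ♗ · ♖


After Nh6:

♜ ♞ ♝ ♛ ♚ ♝ · ♜
♟ ♟ ♟ ♟ ♟ ♟ ♟ ♟
· · · · · · · ♞
· · · · · · · ·
· · · · · · · ·
· · · · · · · ♘
♙ ♙ ♙ ♙ ♙ ♙ ♙ ♙
♖ ♘ ♗ ♕ ♔ ♗ · ♖


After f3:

♜ ♞ ♝ ♛ ♚ ♝ · ♜
♟ ♟ ♟ ♟ ♟ ♟ ♟ ♟
· · · · · · · ♞
· · · · · · · ·
· · · · · · · ·
· · · · · ♙ · ♘
♙ ♙ ♙ ♙ ♙ · ♙ ♙
♖ ♘ ♗ ♕ ♔ ♗ · ♖


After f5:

♜ ♞ ♝ ♛ ♚ ♝ · ♜
♟ ♟ ♟ ♟ ♟ · ♟ ♟
· · · · · · · ♞
· · · · · ♟ · ·
· · · · · · · ·
· · · · · ♙ · ♘
♙ ♙ ♙ ♙ ♙ · ♙ ♙
♖ ♘ ♗ ♕ ♔ ♗ · ♖


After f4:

♜ ♞ ♝ ♛ ♚ ♝ · ♜
♟ ♟ ♟ ♟ ♟ · ♟ ♟
· · · · · · · ♞
· · · · · ♟ · ·
· · · · · ♙ · ·
· · · · · · · ♘
♙ ♙ ♙ ♙ ♙ · ♙ ♙
♖ ♘ ♗ ♕ ♔ ♗ · ♖


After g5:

♜ ♞ ♝ ♛ ♚ ♝ · ♜
♟ ♟ ♟ ♟ ♟ · · ♟
· · · · · · · ♞
· · · · · ♟ ♟ ·
· · · · · ♙ · ·
· · · · · · · ♘
♙ ♙ ♙ ♙ ♙ · ♙ ♙
♖ ♘ ♗ ♕ ♔ ♗ · ♖


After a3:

♜ ♞ ♝ ♛ ♚ ♝ · ♜
♟ ♟ ♟ ♟ ♟ · · ♟
· · · · · · · ♞
· · · · · ♟ ♟ ·
· · · · · ♙ · ·
♙ · · · · · · ♘
· ♙ ♙ ♙ ♙ · ♙ ♙
♖ ♘ ♗ ♕ ♔ ♗ · ♖



  a b c d e f g h
  ─────────────────
8│♜ ♞ ♝ ♛ ♚ ♝ · ♜│8
7│♟ ♟ ♟ ♟ ♟ · · ♟│7
6│· · · · · · · ♞│6
5│· · · · · ♟ ♟ ·│5
4│· · · · · ♙ · ·│4
3│♙ · · · · · · ♘│3
2│· ♙ ♙ ♙ ♙ · ♙ ♙│2
1│♖ ♘ ♗ ♕ ♔ ♗ · ♖│1
  ─────────────────
  a b c d e f g h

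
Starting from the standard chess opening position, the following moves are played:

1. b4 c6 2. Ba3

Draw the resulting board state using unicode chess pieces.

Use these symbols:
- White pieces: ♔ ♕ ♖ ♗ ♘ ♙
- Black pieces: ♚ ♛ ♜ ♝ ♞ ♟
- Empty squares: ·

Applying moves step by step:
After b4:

♜ ♞ ♝ ♛ ♚ ♝ ♞ ♜
♟ ♟ ♟ ♟ ♟ ♟ ♟ ♟
· · · · · · · ·
· · · · · · · ·
· ♙ · · · · · ·
· · · · · · · ·
♙ · ♙ ♙ ♙ ♙ ♙ ♙
♖ ♘ ♗ ♕ ♔ ♗ ♘ ♖


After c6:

♜ ♞ ♝ ♛ ♚ ♝ ♞ ♜
♟ ♟ · ♟ ♟ ♟ ♟ ♟
· · ♟ · · · · ·
· · · · · · · ·
· ♙ · · · · · ·
· · · · · · · ·
♙ · ♙ ♙ ♙ ♙ ♙ ♙
♖ ♘ ♗ ♕ ♔ ♗ ♘ ♖


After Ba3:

♜ ♞ ♝ ♛ ♚ ♝ ♞ ♜
♟ ♟ · ♟ ♟ ♟ ♟ ♟
· · ♟ · · · · ·
· · · · · · · ·
· ♙ · · · · · ·
♗ · · · · · · ·
♙ · ♙ ♙ ♙ ♙ ♙ ♙
♖ ♘ · ♕ ♔ ♗ ♘ ♖



  a b c d e f g h
  ─────────────────
8│♜ ♞ ♝ ♛ ♚ ♝ ♞ ♜│8
7│♟ ♟ · ♟ ♟ ♟ ♟ ♟│7
6│· · ♟ · · · · ·│6
5│· · · · · · · ·│5
4│· ♙ · · · · · ·│4
3│♗ · · · · · · ·│3
2│♙ · ♙ ♙ ♙ ♙ ♙ ♙│2
1│♖ ♘ · ♕ ♔ ♗ ♘ ♖│1
  ─────────────────
  a b c d e f g h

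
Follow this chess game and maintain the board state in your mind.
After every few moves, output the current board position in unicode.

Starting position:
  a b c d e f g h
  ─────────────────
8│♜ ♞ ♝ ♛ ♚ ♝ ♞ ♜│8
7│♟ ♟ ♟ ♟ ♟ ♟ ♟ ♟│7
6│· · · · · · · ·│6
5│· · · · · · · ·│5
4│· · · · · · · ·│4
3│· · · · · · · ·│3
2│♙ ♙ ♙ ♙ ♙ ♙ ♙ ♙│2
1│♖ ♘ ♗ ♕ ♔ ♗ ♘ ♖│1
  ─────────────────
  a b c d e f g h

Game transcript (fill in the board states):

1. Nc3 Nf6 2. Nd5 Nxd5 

  a b c d e f g h
  ─────────────────
8│♜ ♞ ♝ ♛ ♚ ♝ · ♜│8
7│♟ ♟ ♟ ♟ ♟ ♟ ♟ ♟│7
6│· · · · · · · ·│6
5│· · · ♞ · · · ·│5
4│· · · · · · · ·│4
3│· · · · · · · ·│3
2│♙ ♙ ♙ ♙ ♙ ♙ ♙ ♙│2
1│♖ · ♗ ♕ ♔ ♗ ♘ ♖│1
  ─────────────────
  a b c d e f g h

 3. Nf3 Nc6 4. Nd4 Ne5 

  a b c d e f g h
  ─────────────────
8│♜ · ♝ ♛ ♚ ♝ · ♜│8
7│♟ ♟ ♟ ♟ ♟ ♟ ♟ ♟│7
6│· · · · · · · ·│6
5│· · · ♞ ♞ · · ·│5
4│· · · ♘ · · · ·│4
3│· · · · · · · ·│3
2│♙ ♙ ♙ ♙ ♙ ♙ ♙ ♙│2
1│♖ · ♗ ♕ ♔ ♗ · ♖│1
  ─────────────────
  a b c d e f g h

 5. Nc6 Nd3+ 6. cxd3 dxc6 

  a b c d e f g h
  ─────────────────
8│♜ · ♝ ♛ ♚ ♝ · ♜│8
7│♟ ♟ ♟ · ♟ ♟ ♟ ♟│7
6│· · ♟ · · · · ·│6
5│· · · ♞ · · · ·│5
4│· · · · · · · ·│4
3│· · · ♙ · · · ·│3
2│♙ ♙ · ♙ ♙ ♙ ♙ ♙│2
1│♖ · ♗ ♕ ♔ ♗ · ♖│1
  ─────────────────
  a b c d e f g h

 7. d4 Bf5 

  a b c d e f g h
  ─────────────────
8│♜ · · ♛ ♚ ♝ · ♜│8
7│♟ ♟ ♟ · ♟ ♟ ♟ ♟│7
6│· · ♟ · · · · ·│6
5│· · · ♞ · ♝ · ·│5
4│· · · ♙ · · · ·│4
3│· · · · · · · ·│3
2│♙ ♙ · ♙ ♙ ♙ ♙ ♙│2
1│♖ · ♗ ♕ ♔ ♗ · ♖│1
  ─────────────────
  a b c d e f g h


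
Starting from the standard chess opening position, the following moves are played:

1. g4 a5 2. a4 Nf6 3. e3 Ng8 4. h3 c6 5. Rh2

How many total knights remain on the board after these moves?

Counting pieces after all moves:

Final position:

  a b c d e f g h
  ─────────────────
8│♜ ♞ ♝ ♛ ♚ ♝ ♞ ♜│8
7│· ♟ · ♟ ♟ ♟ ♟ ♟│7
6│· · ♟ · · · · ·│6
5│♟ · · · · · · ·│5
4│♙ · · · · · ♙ ·│4
3│· · · · ♙ · · ♙│3
2│· ♙ ♙ ♙ · ♙ · ♖│2
1│♖ ♘ ♗ ♕ ♔ ♗ ♘ ·│1
  ─────────────────
  a b c d e f g h


4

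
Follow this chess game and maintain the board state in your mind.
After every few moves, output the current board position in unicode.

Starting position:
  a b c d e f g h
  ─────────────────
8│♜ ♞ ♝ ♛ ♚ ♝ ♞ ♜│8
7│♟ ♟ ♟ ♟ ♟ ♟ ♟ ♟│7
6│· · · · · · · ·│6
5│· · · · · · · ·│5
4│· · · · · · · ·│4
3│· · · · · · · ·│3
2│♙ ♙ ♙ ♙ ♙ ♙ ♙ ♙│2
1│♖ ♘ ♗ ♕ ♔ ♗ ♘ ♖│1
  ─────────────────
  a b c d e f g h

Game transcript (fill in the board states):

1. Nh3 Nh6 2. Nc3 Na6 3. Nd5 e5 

  a b c d e f g h
  ─────────────────
8│♜ · ♝ ♛ ♚ ♝ · ♜│8
7│♟ ♟ ♟ ♟ · ♟ ♟ ♟│7
6│♞ · · · · · · ♞│6
5│· · · ♘ ♟ · · ·│5
4│· · · · · · · ·│4
3│· · · · · · · ♘│3
2│♙ ♙ ♙ ♙ ♙ ♙ ♙ ♙│2
1│♖ · ♗ ♕ ♔ ♗ · ♖│1
  ─────────────────
  a b c d e f g h

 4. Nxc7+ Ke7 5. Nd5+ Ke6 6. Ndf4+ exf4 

  a b c d e f g h
  ─────────────────
8│♜ · ♝ ♛ · ♝ · ♜│8
7│♟ ♟ · ♟ · ♟ ♟ ♟│7
6│♞ · · · ♚ · · ♞│6
5│· · · · · · · ·│5
4│· · · · · ♟ · ·│4
3│· · · · · · · ♘│3
2│♙ ♙ ♙ ♙ ♙ ♙ ♙ ♙│2
1│♖ · ♗ ♕ ♔ ♗ · ♖│1
  ─────────────────
  a b c d e f g h

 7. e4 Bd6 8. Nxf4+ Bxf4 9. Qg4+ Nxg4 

  a b c d e f g h
  ─────────────────
8│♜ · ♝ ♛ · · · ♜│8
7│♟ ♟ · ♟ · ♟ ♟ ♟│7
6│♞ · · · ♚ · · ·│6
5│· · · · · · · ·│5
4│· · · · ♙ ♝ ♞ ·│4
3│· · · · · · · ·│3
2│♙ ♙ ♙ ♙ · ♙ ♙ ♙│2
1│♖ · ♗ · ♔ ♗ · ♖│1
  ─────────────────
  a b c d e f g h

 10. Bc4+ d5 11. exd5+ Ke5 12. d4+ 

  a b c d e f g h
  ─────────────────
8│♜ · ♝ ♛ · · · ♜│8
7│♟ ♟ · · · ♟ ♟ ♟│7
6│♞ · · · · · · ·│6
5│· · · ♙ ♚ · · ·│5
4│· · ♗ ♙ · ♝ ♞ ·│4
3│· · · · · · · ·│3
2│♙ ♙ ♙ · · ♙ ♙ ♙│2
1│♖ · ♗ · ♔ · · ♖│1
  ─────────────────
  a b c d e f g h


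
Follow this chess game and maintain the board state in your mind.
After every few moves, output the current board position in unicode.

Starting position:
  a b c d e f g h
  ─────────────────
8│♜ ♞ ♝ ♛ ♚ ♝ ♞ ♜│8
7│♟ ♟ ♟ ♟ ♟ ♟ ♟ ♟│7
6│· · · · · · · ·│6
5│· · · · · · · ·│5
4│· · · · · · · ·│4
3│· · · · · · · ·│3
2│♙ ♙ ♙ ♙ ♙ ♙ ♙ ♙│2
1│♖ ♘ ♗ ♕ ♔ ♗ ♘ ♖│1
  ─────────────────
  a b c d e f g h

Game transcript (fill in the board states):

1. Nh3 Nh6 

  a b c d e f g h
  ─────────────────
8│♜ ♞ ♝ ♛ ♚ ♝ · ♜│8
7│♟ ♟ ♟ ♟ ♟ ♟ ♟ ♟│7
6│· · · · · · · ♞│6
5│· · · · · · · ·│5
4│· · · · · · · ·│4
3│· · · · · · · ♘│3
2│♙ ♙ ♙ ♙ ♙ ♙ ♙ ♙│2
1│♖ ♘ ♗ ♕ ♔ ♗ · ♖│1
  ─────────────────
  a b c d e f g h

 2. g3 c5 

  a b c d e f g h
  ─────────────────
8│♜ ♞ ♝ ♛ ♚ ♝ · ♜│8
7│♟ ♟ · ♟ ♟ ♟ ♟ ♟│7
6│· · · · · · · ♞│6
5│· · ♟ · · · · ·│5
4│· · · · · · · ·│4
3│· · · · · · ♙ ♘│3
2│♙ ♙ ♙ ♙ ♙ ♙ · ♙│2
1│♖ ♘ ♗ ♕ ♔ ♗ · ♖│1
  ─────────────────
  a b c d e f g h

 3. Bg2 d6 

  a b c d e f g h
  ─────────────────
8│♜ ♞ ♝ ♛ ♚ ♝ · ♜│8
7│♟ ♟ · · ♟ ♟ ♟ ♟│7
6│· · · ♟ · · · ♞│6
5│· · ♟ · · · · ·│5
4│· · · · · · · ·│4
3│· · · · · · ♙ ♘│3
2│♙ ♙ ♙ ♙ ♙ ♙ ♗ ♙│2
1│♖ ♘ ♗ ♕ ♔ · · ♖│1
  ─────────────────
  a b c d e f g h



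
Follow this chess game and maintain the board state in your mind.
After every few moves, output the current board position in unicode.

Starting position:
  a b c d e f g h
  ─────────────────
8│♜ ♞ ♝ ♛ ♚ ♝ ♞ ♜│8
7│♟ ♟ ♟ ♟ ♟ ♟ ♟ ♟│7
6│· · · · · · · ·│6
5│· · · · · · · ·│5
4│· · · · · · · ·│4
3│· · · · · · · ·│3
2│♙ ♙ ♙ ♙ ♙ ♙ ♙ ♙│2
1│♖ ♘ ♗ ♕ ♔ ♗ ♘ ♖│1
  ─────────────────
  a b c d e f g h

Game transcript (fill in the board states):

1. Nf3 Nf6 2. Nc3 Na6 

  a b c d e f g h
  ─────────────────
8│♜ · ♝ ♛ ♚ ♝ · ♜│8
7│♟ ♟ ♟ ♟ ♟ ♟ ♟ ♟│7
6│♞ · · · · ♞ · ·│6
5│· · · · · · · ·│5
4│· · · · · · · ·│4
3│· · ♘ · · ♘ · ·│3
2│♙ ♙ ♙ ♙ ♙ ♙ ♙ ♙│2
1│♖ · ♗ ♕ ♔ ♗ · ♖│1
  ─────────────────
  a b c d e f g h

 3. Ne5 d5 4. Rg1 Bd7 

  a b c d e f g h
  ─────────────────
8│♜ · · ♛ ♚ ♝ · ♜│8
7│♟ ♟ ♟ ♝ ♟ ♟ ♟ ♟│7
6│♞ · · · · ♞ · ·│6
5│· · · ♟ ♘ · · ·│5
4│· · · · · · · ·│4
3│· · ♘ · · · · ·│3
2│♙ ♙ ♙ ♙ ♙ ♙ ♙ ♙│2
1│♖ · ♗ ♕ ♔ ♗ ♖ ·│1
  ─────────────────
  a b c d e f g h

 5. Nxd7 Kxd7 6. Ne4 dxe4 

  a b c d e f g h
  ─────────────────
8│♜ · · ♛ · ♝ · ♜│8
7│♟ ♟ ♟ ♚ ♟ ♟ ♟ ♟│7
6│♞ · · · · ♞ · ·│6
5│· · · · · · · ·│5
4│· · · · ♟ · · ·│4
3│· · · · · · · ·│3
2│♙ ♙ ♙ ♙ ♙ ♙ ♙ ♙│2
1│♖ · ♗ ♕ ♔ ♗ ♖ ·│1
  ─────────────────
  a b c d e f g h

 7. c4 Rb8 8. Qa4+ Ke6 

  a b c d e f g h
  ─────────────────
8│· ♜ · ♛ · ♝ · ♜│8
7│♟ ♟ ♟ · ♟ ♟ ♟ ♟│7
6│♞ · · · ♚ ♞ · ·│6
5│· · · · · · · ·│5
4│♕ · ♙ · ♟ · · ·│4
3│· · · · · · · ·│3
2│♙ ♙ · ♙ ♙ ♙ ♙ ♙│2
1│♖ · ♗ · ♔ ♗ ♖ ·│1
  ─────────────────
  a b c d e f g h

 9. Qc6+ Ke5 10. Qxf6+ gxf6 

  a b c d e f g h
  ─────────────────
8│· ♜ · ♛ · ♝ · ♜│8
7│♟ ♟ ♟ · ♟ ♟ · ♟│7
6│♞ · · · · ♟ · ·│6
5│· · · · ♚ · · ·│5
4│· · ♙ · ♟ · · ·│4
3│· · · · · · · ·│3
2│♙ ♙ · ♙ ♙ ♙ ♙ ♙│2
1│♖ · ♗ · ♔ ♗ ♖ ·│1
  ─────────────────
  a b c d e f g h



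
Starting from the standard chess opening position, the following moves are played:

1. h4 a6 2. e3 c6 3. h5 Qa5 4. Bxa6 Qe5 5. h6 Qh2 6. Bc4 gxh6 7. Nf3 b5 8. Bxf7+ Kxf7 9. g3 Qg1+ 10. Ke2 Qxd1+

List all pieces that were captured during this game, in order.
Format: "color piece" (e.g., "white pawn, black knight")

Tracking captures:
  Bxa6: captured black pawn
  gxh6: captured white pawn
  Bxf7+: captured black pawn
  Kxf7: captured white bishop
  Qxd1+: captured white queen

black pawn, white pawn, black pawn, white bishop, white queen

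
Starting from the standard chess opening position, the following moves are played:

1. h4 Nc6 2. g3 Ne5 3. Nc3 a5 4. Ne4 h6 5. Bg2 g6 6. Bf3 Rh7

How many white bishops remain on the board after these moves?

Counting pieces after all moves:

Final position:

  a b c d e f g h
  ─────────────────
8│♜ · ♝ ♛ ♚ ♝ ♞ ·│8
7│· ♟ ♟ ♟ ♟ ♟ · ♜│7
6│· · · · · · ♟ ♟│6
5│♟ · · · ♞ · · ·│5
4│· · · · ♘ · · ♙│4
3│· · · · · ♗ ♙ ·│3
2│♙ ♙ ♙ ♙ ♙ ♙ · ·│2
1│♖ · ♗ ♕ ♔ · ♘ ♖│1
  ─────────────────
  a b c d e f g h


2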